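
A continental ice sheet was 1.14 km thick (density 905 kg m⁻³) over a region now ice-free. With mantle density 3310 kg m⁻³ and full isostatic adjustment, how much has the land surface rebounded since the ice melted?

Removing the load lets mantle flow back in; uplift u satisfies ρ_ice t = ρ_m u.
u = t ρ_ice/ρ_m = 1.14 km × 905/3310 = 0.312 km.

0.312 km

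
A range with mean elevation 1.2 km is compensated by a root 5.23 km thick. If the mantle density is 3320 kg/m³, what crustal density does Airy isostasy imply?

2700 kg/m³

ρ_c h = (ρ_m − ρ_c) r → ρ_c (h + r) = ρ_m r → ρ_c = ρ_m r / (h + r).
ρ_c = 3320 × 5.23 km / (1.2 km + 5.23 km) = 2700 kg/m³.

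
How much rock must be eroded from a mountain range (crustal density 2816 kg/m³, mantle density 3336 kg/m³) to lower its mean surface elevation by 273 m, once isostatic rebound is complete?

1750 m

Net drop Δ = e − u = e − e ρ_c/ρ_m = e (ρ_m − ρ_c)/ρ_m.
e = Δ ρ_m/(ρ_m − ρ_c) = 273 m × 3336/520 = 1750 m.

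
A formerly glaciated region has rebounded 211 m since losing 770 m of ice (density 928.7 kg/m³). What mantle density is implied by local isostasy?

3390 kg/m³

ρ_m = ρ_ice t / u = 928.7 × 770 m/211 m = 3390 kg/m³.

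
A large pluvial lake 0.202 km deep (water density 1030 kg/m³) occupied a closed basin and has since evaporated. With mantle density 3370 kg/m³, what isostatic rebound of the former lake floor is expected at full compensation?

u = d ρ_w/ρ_m = 0.202 km × 1030/3370 = 0.0617 km.

0.0617 km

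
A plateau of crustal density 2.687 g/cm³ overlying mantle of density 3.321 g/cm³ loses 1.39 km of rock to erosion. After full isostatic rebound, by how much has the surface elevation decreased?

Rebound u = e ρ_c/ρ_m = 1.39 km × 2.687/3.321 = 1.125 km.
Net surface drop = e − u = 1.39 km − 1.125 km = e (ρ_m − ρ_c)/ρ_m = 0.265 km.

0.265 km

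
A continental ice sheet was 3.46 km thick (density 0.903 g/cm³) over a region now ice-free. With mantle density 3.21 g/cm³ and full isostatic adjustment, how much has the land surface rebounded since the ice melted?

0.973 km

Removing the load lets mantle flow back in; uplift u satisfies ρ_ice t = ρ_m u.
u = t ρ_ice/ρ_m = 3.46 km × 0.903/3.21 = 0.973 km.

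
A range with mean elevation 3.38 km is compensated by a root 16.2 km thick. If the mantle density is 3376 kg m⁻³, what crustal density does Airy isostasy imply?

2790 kg m⁻³

ρ_c h = (ρ_m − ρ_c) r → ρ_c (h + r) = ρ_m r → ρ_c = ρ_m r / (h + r).
ρ_c = 3376 × 16.2 km / (3.38 km + 16.2 km) = 2790 kg m⁻³.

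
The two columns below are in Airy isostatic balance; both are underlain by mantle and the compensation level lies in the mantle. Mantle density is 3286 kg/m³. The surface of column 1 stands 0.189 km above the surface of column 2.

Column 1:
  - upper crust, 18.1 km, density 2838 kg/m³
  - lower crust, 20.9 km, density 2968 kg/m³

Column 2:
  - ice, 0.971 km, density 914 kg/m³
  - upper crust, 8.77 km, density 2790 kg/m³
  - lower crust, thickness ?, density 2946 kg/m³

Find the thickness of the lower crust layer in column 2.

22 km

Take the compensation level at the base of the deeper column (depth z_c below the surface of column 1) and equate Σ ρ_i t_i down to z_c; mantle fills any gap and the z_c terms cancel.
Column 1: 18.1×2838 + 20.9×2968 + (z_c − 39)×3286
Column 2: 0.189×0 + 0.971×914 + 8.77×2790 + x×2946 + (z_c − 0.189 − 9.741 − x)×3286
The z_c×3286 term appears on both sides and cancels. Collect the known terms of each column as K = Σ(ρt)_known − 3286 × (depth of known layers): K_1 = 113399 − 3286×39 = −14755; K_2 = 25355.794 − 3286×(0.189 + 9.741) = −7274.186.
Balance: K_1 = K_2 − x×(3286 − 2946), so x = (K_2 − K_1)/(3286 − 2946) = 7480.81/340 = 22 km.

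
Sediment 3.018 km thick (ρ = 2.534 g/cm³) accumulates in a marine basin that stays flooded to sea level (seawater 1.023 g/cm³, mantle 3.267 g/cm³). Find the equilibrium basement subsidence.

Submarine loading: the sediment displaces seawater, and the subsidence is in turn flooded, so s (ρ_m − ρ_w) = t (ρ_sed − ρ_w).
s = 3.018 km × (2.534 − 1.023) / (3.267 − 1.023) = 2.03 km.

2.03 km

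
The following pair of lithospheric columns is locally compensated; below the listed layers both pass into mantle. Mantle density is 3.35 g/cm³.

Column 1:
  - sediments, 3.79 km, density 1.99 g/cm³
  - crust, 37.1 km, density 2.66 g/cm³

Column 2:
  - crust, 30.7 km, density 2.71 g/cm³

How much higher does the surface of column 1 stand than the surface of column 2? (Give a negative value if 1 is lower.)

For any compensation level in the mantle, the mantle terms cancel and isostasy reduces to e = (Σt_1 − Σt_2) − (Σ(ρt)_1 − Σ(ρt)_2) / ρ_m.
Σt_1 = 40.89 km; Σt_2 = 30.7 km; Σ(ρt)_1 = 106.2281; Σ(ρt)_2 = 83.197 (in km·g/cm³).
e = (40.89 − 30.7) − (106.2281 − 83.197) / 3.35 = 3.32 km.

3.32 km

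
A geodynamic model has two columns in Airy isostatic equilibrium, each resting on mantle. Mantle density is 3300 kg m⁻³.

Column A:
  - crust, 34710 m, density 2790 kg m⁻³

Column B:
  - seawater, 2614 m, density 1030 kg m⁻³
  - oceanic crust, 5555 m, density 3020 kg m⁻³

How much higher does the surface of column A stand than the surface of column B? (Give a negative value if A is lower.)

For any compensation level in the mantle, the mantle terms cancel and isostasy reduces to e = (Σt_A − Σt_B) − (Σ(ρt)_A − Σ(ρt)_B) / ρ_m.
Σt_A = 34710 m; Σt_B = 8169 m; Σ(ρt)_A = 96840900; Σ(ρt)_B = 19468520 (in m·kg m⁻³).
e = (34710 − 8169) − (96840900 − 19468520) / 3300 = 3090 m.

3090 m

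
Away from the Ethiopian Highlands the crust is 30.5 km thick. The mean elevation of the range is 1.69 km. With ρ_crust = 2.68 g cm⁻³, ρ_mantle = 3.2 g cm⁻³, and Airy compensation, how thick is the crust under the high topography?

Root depth r = h ρ_c / (ρ_m − ρ_c) = 1.69 km × 2.68 / 0.52 = 8.71 km.
Total thickness = T + h + r = 30.5 km + 1.69 km + 8.71 km = 40.9 km.

40.9 km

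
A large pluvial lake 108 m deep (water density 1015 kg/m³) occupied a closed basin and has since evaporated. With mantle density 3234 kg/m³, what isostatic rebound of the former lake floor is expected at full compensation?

u = d ρ_w/ρ_m = 108 m × 1015/3234 = 33.9 m.

33.9 m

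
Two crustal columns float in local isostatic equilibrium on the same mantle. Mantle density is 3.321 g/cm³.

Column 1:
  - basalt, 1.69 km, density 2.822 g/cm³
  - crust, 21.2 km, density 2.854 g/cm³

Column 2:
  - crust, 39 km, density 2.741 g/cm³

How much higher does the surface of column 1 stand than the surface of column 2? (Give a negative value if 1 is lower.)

−3.58 km

For any compensation level in the mantle, the mantle terms cancel and isostasy reduces to e = (Σt_1 − Σt_2) − (Σ(ρt)_1 − Σ(ρt)_2) / ρ_m.
Σt_1 = 22.89 km; Σt_2 = 39 km; Σ(ρt)_1 = 65.27398; Σ(ρt)_2 = 106.899 (in km·g/cm³).
e = (22.89 − 39) − (65.27398 − 106.899) / 3.321 = −3.58 km.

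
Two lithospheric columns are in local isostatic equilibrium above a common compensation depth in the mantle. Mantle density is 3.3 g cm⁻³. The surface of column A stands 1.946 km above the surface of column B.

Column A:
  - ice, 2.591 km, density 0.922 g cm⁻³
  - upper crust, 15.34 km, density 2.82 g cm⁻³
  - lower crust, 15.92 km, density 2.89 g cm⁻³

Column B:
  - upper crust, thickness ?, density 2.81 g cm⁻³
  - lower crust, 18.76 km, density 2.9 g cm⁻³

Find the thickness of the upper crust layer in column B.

Take the compensation level at the base of the deeper column (depth z_c below the surface of column A) and equate Σ ρ_i t_i down to z_c; mantle fills any gap and the z_c terms cancel.
Column A: 2.591×0.922 + 15.34×2.82 + 15.92×2.89 + (z_c − 33.851)×3.3
Column B: 1.946×0 + x×2.81 + 18.76×2.9 + (z_c − 1.946 − 18.76 − x)×3.3
The z_c×3.3 term appears on both sides and cancels. Collect the known terms of each column as K = Σ(ρt)_known − 3.3 × (depth of known layers): K_A = 91.656502 − 3.3×33.851 = −20.051798; K_B = 54.404 − 3.3×(1.946 + 18.76) = −13.9258.
Balance: K_A = K_B − x×(3.3 − 2.81), so x = (K_B − K_A)/(3.3 − 2.81) = 6.126/0.49 = 12.5 km.

12.5 km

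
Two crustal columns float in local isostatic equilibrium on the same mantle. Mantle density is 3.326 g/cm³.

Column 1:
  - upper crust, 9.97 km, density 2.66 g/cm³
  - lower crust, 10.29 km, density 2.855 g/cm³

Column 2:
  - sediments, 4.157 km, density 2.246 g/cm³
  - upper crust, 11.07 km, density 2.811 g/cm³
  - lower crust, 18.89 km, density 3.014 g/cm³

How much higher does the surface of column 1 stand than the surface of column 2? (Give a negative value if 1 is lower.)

−1.38 km

For any compensation level in the mantle, the mantle terms cancel and isostasy reduces to e = (Σt_1 − Σt_2) − (Σ(ρt)_1 − Σ(ρt)_2) / ρ_m.
Σt_1 = 20.26 km; Σt_2 = 34.117 km; Σ(ρt)_1 = 55.89815; Σ(ρt)_2 = 97.388852 (in km·g/cm³).
e = (20.26 − 34.117) − (55.89815 − 97.388852) / 3.326 = −1.38 km.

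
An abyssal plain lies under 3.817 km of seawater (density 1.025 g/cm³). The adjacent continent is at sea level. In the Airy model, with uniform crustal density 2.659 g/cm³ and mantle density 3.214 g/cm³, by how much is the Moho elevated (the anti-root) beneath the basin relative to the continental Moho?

11.2 km

Equating mass per unit area of the two columns: replacing crust with seawater at the top is compensated by replacing crust with mantle at the base: d (ρ_c − ρ_w) = a (ρ_m − ρ_c).
a = d (ρ_c − ρ_w)/(ρ_m − ρ_c) = 3.817 km × 1.634/0.555 = 11.2 km.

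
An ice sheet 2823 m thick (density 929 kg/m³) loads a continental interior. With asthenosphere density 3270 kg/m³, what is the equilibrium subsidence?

Balancing pressure at the compensation depth: the ice load ρ_ice t is balanced by mantle displaced below, ρ_m s.
s = t ρ_ice / ρ_m = 2823 m × 929/3270 = 802 m.

802 m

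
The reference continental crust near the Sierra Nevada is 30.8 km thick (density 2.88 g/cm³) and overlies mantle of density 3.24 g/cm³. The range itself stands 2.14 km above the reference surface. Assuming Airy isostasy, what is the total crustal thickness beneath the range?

Root depth r = h ρ_c / (ρ_m − ρ_c) = 2.14 km × 2.88 / 0.36 = 17.12 km.
Total thickness = T + h + r = 30.8 km + 2.14 km + 17.12 km = 50.1 km.

50.1 km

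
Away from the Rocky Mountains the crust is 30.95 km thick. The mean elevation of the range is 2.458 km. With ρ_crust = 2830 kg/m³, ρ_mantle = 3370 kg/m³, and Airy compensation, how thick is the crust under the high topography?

46.3 km

Root depth r = h ρ_c / (ρ_m − ρ_c) = 2.458 km × 2830 / 540 = 12.88 km.
Total thickness = T + h + r = 30.95 km + 2.458 km + 12.88 km = 46.3 km.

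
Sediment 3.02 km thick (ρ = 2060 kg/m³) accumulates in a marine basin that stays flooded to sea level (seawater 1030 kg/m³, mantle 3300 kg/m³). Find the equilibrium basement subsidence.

Submarine loading: the sediment displaces seawater, and the subsidence is in turn flooded, so s (ρ_m − ρ_w) = t (ρ_sed − ρ_w).
s = 3.02 km × (2060 − 1030) / (3300 − 1030) = 1.37 km.

1.37 km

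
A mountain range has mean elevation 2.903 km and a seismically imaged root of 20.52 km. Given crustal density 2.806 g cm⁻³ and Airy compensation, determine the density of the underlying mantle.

3.2 g cm⁻³

Airy balance: ρ_c h = (ρ_m − ρ_c) r → ρ_m = ρ_c (1 + h/r).
ρ_m = 2.806 × (1 + 2.903 km/20.52 km) = 3.2 g cm⁻³.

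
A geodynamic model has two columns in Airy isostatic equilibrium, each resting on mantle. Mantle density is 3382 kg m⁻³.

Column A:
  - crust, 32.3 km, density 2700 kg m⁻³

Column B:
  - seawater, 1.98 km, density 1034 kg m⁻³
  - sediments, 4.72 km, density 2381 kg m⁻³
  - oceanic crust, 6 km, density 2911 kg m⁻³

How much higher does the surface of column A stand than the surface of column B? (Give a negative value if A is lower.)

For any compensation level in the mantle, the mantle terms cancel and isostasy reduces to e = (Σt_A − Σt_B) − (Σ(ρt)_A − Σ(ρt)_B) / ρ_m.
Σt_A = 32.3 km; Σt_B = 12.7 km; Σ(ρt)_A = 87210; Σ(ρt)_B = 30751.64 (in km·kg m⁻³).
e = (32.3 − 12.7) − (87210 − 30751.64) / 3382 = 2.91 km.

2.91 km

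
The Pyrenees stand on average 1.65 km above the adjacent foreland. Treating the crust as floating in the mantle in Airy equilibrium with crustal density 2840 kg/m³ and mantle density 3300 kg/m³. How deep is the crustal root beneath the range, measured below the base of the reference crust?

For local isostatic compensation: the weight of the topography is balanced by the buoyancy of the root, ρ_c h = (ρ_m − ρ_c) r.
r = h · ρ_c / (ρ_m − ρ_c) = 1.65 km × 2840 / (3300 − 2840) = 10.2 km.

10.2 km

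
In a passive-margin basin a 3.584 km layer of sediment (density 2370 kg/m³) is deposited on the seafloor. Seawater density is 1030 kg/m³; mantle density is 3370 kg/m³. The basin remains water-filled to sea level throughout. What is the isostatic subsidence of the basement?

2.05 km

Submarine loading: the sediment displaces seawater, and the subsidence is in turn flooded, so s (ρ_m − ρ_w) = t (ρ_sed − ρ_w).
s = 3.584 km × (2370 − 1030) / (3370 − 1030) = 2.05 km.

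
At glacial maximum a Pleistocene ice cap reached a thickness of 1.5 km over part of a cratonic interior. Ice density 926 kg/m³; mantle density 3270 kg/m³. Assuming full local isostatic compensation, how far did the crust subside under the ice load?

Equating mass per unit area of the two columns: the ice load ρ_ice t is balanced by mantle displaced below, ρ_m s.
s = t ρ_ice / ρ_m = 1.5 km × 926/3270 = 0.425 km.

0.425 km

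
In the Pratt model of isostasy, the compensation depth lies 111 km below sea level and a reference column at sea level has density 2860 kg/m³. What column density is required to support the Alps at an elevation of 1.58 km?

Pratt balance: ρ_ref D = ρ (D + h).
ρ = ρ_ref D/(D + h) = 2860 × 111 km/(111 km + 1.58 km) = 2820 kg/m³.

2820 kg/m³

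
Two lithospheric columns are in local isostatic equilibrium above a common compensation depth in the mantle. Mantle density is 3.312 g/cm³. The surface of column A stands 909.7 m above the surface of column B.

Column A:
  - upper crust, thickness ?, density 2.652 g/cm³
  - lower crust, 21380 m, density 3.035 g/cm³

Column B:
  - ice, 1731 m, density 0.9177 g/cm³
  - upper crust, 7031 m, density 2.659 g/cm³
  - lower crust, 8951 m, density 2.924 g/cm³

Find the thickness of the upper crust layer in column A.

14100 m

Take the compensation level at the base of the deeper column (depth z_c below the surface of column A) and equate Σ ρ_i t_i down to z_c; mantle fills any gap and the z_c terms cancel.
Column A: x×2.652 + 21380×3.035 + (z_c − 21380 − x)×3.312
Column B: 909.7×0 + 1731×0.9177 + 7031×2.659 + 8951×2.924 + (z_c − 909.7 − 17713)×3.312
The z_c×3.312 term appears on both sides and cancels. Collect the known terms of each column as K = Σ(ρt)_known − 3.312 × (depth of known layers): K_A = 64888.3 − 3.312×21380 = −5922.26; K_B = 46456.6917 − 3.312×(909.7 + 17713) = −15221.6907.
Balance: K_A − x×(3.312 − 2.652) = K_B, so x = (K_A − K_B)/(3.312 − 2.652) = 9299.43/0.66 = 14100 m.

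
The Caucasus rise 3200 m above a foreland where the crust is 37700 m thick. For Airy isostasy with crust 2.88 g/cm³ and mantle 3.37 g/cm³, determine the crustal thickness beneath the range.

Root depth r = h ρ_c / (ρ_m − ρ_c) = 3200 m × 2.88 / 0.49 = 18810 m.
Total thickness = T + h + r = 37700 m + 3200 m + 18810 m = 59700 m.

59700 m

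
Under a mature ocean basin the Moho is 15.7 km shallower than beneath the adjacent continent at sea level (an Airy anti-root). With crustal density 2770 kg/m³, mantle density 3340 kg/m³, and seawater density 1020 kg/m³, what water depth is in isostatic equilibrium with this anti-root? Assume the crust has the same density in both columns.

Replacing a thickness d of crust by seawater at the top must be balanced by replacing crust with mantle at the base: d (ρ_c − ρ_w) = a (ρ_m − ρ_c).
d = a (ρ_m − ρ_c)/(ρ_c − ρ_w) = 15.7 km × 570/1750 = 5.11 km.

5.11 km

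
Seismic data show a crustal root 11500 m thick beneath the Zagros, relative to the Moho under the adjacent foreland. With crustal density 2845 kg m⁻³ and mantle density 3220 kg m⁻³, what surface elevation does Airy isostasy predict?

In Airy isostatic equilibrium: ρ_c h = (ρ_m − ρ_c) r.
h = r (ρ_m − ρ_c) / ρ_c = 11500 m × (3220 − 2845) / 2845 = 1520 m.

1520 m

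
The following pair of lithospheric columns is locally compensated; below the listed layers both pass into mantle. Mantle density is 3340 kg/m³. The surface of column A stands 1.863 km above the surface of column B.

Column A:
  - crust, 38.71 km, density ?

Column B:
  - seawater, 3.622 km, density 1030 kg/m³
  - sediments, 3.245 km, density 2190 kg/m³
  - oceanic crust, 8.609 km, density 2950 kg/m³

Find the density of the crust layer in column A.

Take the compensation level at the base of the deeper column (depth z_c below the surface of column A) and equate Σ ρ_i t_i down to z_c; mantle fills any gap and the z_c terms cancel.
Column A: 38.71×ρ + (z_c − 38.71)×3340
Column B: 1.863×0 + 3.622×1030 + 3.245×2190 + 8.609×2950 + (z_c − 1.863 − 15.476)×3340
The z_c×3340 term appears on both sides and cancels. Collect the known terms of each column as K = Σ(ρt)_known − 3340 × (depth of known layers): K_A = 0 − 3340×38.71 = −129291.4; K_B = 36233.76 − 3340×(1.863 + 15.476) = −21678.5.
Balance: K_A + 38.71×ρ = K_B, so ρ = (K_B − K_A)/38.71 = 107613/38.71 = 2780 kg/m³.

2780 kg/m³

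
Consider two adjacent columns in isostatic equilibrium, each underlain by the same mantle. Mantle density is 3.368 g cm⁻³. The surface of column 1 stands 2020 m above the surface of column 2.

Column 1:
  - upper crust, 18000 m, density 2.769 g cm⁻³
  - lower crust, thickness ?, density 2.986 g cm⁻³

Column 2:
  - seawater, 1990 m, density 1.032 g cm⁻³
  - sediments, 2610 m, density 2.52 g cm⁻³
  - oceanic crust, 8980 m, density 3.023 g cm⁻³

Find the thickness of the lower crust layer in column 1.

15700 m

Take the compensation level at the base of the deeper column (depth z_c below the surface of column 1) and equate Σ ρ_i t_i down to z_c; mantle fills any gap and the z_c terms cancel.
Column 1: 18000×2.769 + x×2.986 + (z_c − 18000 − x)×3.368
Column 2: 2020×0 + 1990×1.032 + 2610×2.52 + 8980×3.023 + (z_c − 2020 − 13580)×3.368
The z_c×3.368 term appears on both sides and cancels. Collect the known terms of each column as K = Σ(ρt)_known − 3.368 × (depth of known layers): K_1 = 49842 − 3.368×18000 = −10782; K_2 = 35777.42 − 3.368×(2020 + 13580) = −16763.38.
Balance: K_1 − x×(3.368 − 2.986) = K_2, so x = (K_1 − K_2)/(3.368 − 2.986) = 5981.38/0.382 = 15700 m.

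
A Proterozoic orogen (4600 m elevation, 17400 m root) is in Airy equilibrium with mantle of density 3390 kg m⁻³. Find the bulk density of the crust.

2680 kg m⁻³

ρ_c h = (ρ_m − ρ_c) r → ρ_c (h + r) = ρ_m r → ρ_c = ρ_m r / (h + r).
ρ_c = 3390 × 17400 m / (4600 m + 17400 m) = 2680 kg m⁻³.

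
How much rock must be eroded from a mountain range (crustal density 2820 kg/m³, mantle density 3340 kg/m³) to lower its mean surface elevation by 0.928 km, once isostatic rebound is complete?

Net drop Δ = e − u = e − e ρ_c/ρ_m = e (ρ_m − ρ_c)/ρ_m.
e = Δ ρ_m/(ρ_m − ρ_c) = 0.928 km × 3340/520 = 5.96 km.

5.96 km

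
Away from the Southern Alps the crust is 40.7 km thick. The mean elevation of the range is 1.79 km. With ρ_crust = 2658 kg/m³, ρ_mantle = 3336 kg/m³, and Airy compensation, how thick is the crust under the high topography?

Root depth r = h ρ_c / (ρ_m − ρ_c) = 1.79 km × 2658 / 678 = 7.017 km.
Total thickness = T + h + r = 40.7 km + 1.79 km + 7.017 km = 49.5 km.

49.5 km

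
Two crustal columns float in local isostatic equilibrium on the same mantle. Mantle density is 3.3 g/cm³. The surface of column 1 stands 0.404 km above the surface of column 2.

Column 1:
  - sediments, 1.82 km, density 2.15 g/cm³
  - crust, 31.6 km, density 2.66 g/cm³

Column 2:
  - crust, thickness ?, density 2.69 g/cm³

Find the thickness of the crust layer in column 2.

34.4 km

Take the compensation level at the base of the deeper column (depth z_c below the surface of column 1) and equate Σ ρ_i t_i down to z_c; mantle fills any gap and the z_c terms cancel.
Column 1: 1.82×2.15 + 31.6×2.66 + (z_c − 33.42)×3.3
Column 2: 0.404×0 + x×2.69 + (z_c − 0.404 − 0 − x)×3.3
The z_c×3.3 term appears on both sides and cancels. Collect the known terms of each column as K = Σ(ρt)_known − 3.3 × (depth of known layers): K_1 = 87.969 − 3.3×33.42 = −22.317; K_2 = 0 − 3.3×(0.404 + 0) = −1.3332.
Balance: K_1 = K_2 − x×(3.3 − 2.69), so x = (K_2 − K_1)/(3.3 − 2.69) = 20.9838/0.61 = 34.4 km.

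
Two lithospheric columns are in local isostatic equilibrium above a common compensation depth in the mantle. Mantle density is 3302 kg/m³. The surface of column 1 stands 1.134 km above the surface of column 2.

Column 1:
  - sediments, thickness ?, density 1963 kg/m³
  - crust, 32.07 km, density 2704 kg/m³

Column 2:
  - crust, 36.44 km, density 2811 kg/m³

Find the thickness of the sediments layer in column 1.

Take the compensation level at the base of the deeper column (depth z_c below the surface of column 1) and equate Σ ρ_i t_i down to z_c; mantle fills any gap and the z_c terms cancel.
Column 1: x×1963 + 32.07×2704 + (z_c − 32.07 − x)×3302
Column 2: 1.134×0 + 36.44×2811 + (z_c − 1.134 − 36.44)×3302
The z_c×3302 term appears on both sides and cancels. Collect the known terms of each column as K = Σ(ρt)_known − 3302 × (depth of known layers): K_1 = 86717.28 − 3302×32.07 = −19177.86; K_2 = 102432.84 − 3302×(1.134 + 36.44) = −21636.508.
Balance: K_1 − x×(3302 − 1963) = K_2, so x = (K_1 − K_2)/(3302 − 1963) = 2458.65/1339 = 1.84 km.

1.84 km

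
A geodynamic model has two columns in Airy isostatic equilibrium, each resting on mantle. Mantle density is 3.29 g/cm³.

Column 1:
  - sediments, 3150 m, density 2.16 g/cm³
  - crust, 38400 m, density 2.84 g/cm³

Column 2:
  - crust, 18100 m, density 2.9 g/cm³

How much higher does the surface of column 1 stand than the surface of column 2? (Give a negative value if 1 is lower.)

4190 m

For any compensation level in the mantle, the mantle terms cancel and isostasy reduces to e = (Σt_1 − Σt_2) − (Σ(ρt)_1 − Σ(ρt)_2) / ρ_m.
Σt_1 = 41550 m; Σt_2 = 18100 m; Σ(ρt)_1 = 115860; Σ(ρt)_2 = 52490 (in m·g/cm³).
e = (41550 − 18100) − (115860 − 52490) / 3.29 = 4190 m.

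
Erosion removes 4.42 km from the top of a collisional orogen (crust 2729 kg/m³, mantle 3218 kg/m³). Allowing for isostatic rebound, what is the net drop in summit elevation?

0.672 km

Rebound u = e ρ_c/ρ_m = 4.42 km × 2729/3218 = 3.748 km.
Net surface drop = e − u = 4.42 km − 3.748 km = e (ρ_m − ρ_c)/ρ_m = 0.672 km.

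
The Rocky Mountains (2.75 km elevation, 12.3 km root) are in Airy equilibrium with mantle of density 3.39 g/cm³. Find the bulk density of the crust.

ρ_c h = (ρ_m − ρ_c) r → ρ_c (h + r) = ρ_m r → ρ_c = ρ_m r / (h + r).
ρ_c = 3.39 × 12.3 km / (2.75 km + 12.3 km) = 2.77 g/cm³.

2.77 g/cm³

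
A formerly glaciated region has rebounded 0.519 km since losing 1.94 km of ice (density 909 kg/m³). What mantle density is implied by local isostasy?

ρ_m = ρ_ice t / u = 909 × 1.94 km/0.519 km = 3400 kg/m³.

3400 kg/m³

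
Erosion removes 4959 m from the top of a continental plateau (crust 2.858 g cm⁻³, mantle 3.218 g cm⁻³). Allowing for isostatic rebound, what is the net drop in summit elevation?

Rebound u = e ρ_c/ρ_m = 4959 m × 2.858/3.218 = 4404 m.
Net surface drop = e − u = 4959 m − 4404 m = e (ρ_m − ρ_c)/ρ_m = 555 m.

555 m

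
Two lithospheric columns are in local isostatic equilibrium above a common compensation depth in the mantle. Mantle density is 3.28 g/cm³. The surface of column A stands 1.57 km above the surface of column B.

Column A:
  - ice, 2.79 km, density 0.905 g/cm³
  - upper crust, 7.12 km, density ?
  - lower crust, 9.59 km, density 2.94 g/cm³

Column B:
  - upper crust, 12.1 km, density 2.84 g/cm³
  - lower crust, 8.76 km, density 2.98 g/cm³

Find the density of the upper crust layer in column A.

Take the compensation level at the base of the deeper column (depth z_c below the surface of column A) and equate Σ ρ_i t_i down to z_c; mantle fills any gap and the z_c terms cancel.
Column A: 2.79×0.905 + 7.12×ρ + 9.59×2.94 + (z_c − 19.5)×3.28
Column B: 1.57×0 + 12.1×2.84 + 8.76×2.98 + (z_c − 1.57 − 20.86)×3.28
The z_c×3.28 term appears on both sides and cancels. Collect the known terms of each column as K = Σ(ρt)_known − 3.28 × (depth of known layers): K_A = 30.71955 − 3.28×19.5 = −33.24045; K_B = 60.4688 − 3.28×(1.57 + 20.86) = −13.1016.
Balance: K_A + 7.12×ρ = K_B, so ρ = (K_B − K_A)/7.12 = 20.1388/7.12 = 2.83 g/cm³.

2.83 g/cm³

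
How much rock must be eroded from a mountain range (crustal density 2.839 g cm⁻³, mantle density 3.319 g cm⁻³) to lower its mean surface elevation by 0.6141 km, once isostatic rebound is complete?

Net drop Δ = e − u = e − e ρ_c/ρ_m = e (ρ_m − ρ_c)/ρ_m.
e = Δ ρ_m/(ρ_m − ρ_c) = 0.6141 km × 3.319/0.48 = 4.25 km.

4.25 km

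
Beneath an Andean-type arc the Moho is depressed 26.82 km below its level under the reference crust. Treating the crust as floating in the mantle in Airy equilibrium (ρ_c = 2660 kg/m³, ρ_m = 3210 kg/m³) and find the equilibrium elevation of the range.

Isostatic balance requires: ρ_c h = (ρ_m − ρ_c) r.
h = r (ρ_m − ρ_c) / ρ_c = 26.82 km × (3210 − 2660) / 2660 = 5.55 km.

5.55 km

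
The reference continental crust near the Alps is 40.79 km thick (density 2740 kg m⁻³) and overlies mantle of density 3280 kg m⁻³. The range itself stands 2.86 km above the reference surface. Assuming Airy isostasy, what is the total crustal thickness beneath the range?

Root depth r = h ρ_c / (ρ_m − ρ_c) = 2.86 km × 2740 / 540 = 14.51 km.
Total thickness = T + h + r = 40.79 km + 2.86 km + 14.51 km = 58.2 km.

58.2 km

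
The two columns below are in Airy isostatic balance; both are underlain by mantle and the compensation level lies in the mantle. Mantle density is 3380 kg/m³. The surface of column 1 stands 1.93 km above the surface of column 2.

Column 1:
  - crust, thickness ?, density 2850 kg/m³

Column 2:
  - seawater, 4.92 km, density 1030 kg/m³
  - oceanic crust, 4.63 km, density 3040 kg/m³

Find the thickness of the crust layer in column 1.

37.1 km

Take the compensation level at the base of the deeper column (depth z_c below the surface of column 1) and equate Σ ρ_i t_i down to z_c; mantle fills any gap and the z_c terms cancel.
Column 1: x×2850 + (z_c − 0 − x)×3380
Column 2: 1.93×0 + 4.92×1030 + 4.63×3040 + (z_c − 1.93 − 9.55)×3380
The z_c×3380 term appears on both sides and cancels. Collect the known terms of each column as K = Σ(ρt)_known − 3380 × (depth of known layers): K_1 = 0 − 3380×0 = 0; K_2 = 19142.8 − 3380×(1.93 + 9.55) = −19659.6.
Balance: K_1 − x×(3380 − 2850) = K_2, so x = (K_1 − K_2)/(3380 − 2850) = 19659.6/530 = 37.1 km.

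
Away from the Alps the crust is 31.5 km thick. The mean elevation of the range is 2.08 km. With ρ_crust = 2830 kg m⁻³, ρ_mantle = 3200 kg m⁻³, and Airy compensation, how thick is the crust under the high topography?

49.5 km

Root depth r = h ρ_c / (ρ_m − ρ_c) = 2.08 km × 2830 / 370 = 15.91 km.
Total thickness = T + h + r = 31.5 km + 2.08 km + 15.91 km = 49.5 km.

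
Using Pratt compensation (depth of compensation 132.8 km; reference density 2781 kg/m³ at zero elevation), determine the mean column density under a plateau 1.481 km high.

Pratt balance: ρ_ref D = ρ (D + h).
ρ = ρ_ref D/(D + h) = 2781 × 132.8 km/(132.8 km + 1.481 km) = 2750 kg/m³.

2750 kg/m³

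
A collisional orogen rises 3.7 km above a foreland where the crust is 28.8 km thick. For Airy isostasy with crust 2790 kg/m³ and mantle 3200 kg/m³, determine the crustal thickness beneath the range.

Root depth r = h ρ_c / (ρ_m − ρ_c) = 3.7 km × 2790 / 410 = 25.18 km.
Total thickness = T + h + r = 28.8 km + 3.7 km + 25.18 km = 57.7 km.

57.7 km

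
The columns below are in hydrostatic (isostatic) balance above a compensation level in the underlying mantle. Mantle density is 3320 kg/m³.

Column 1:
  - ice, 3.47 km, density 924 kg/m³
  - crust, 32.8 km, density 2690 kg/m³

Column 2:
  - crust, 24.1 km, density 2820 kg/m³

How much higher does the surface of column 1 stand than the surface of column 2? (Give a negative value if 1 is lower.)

5.1 km

For any compensation level in the mantle, the mantle terms cancel and isostasy reduces to e = (Σt_1 − Σt_2) − (Σ(ρt)_1 − Σ(ρt)_2) / ρ_m.
Σt_1 = 36.27 km; Σt_2 = 24.1 km; Σ(ρt)_1 = 91438.28; Σ(ρt)_2 = 67962 (in km·kg/m³).
e = (36.27 − 24.1) − (91438.28 − 67962) / 3320 = 5.1 km.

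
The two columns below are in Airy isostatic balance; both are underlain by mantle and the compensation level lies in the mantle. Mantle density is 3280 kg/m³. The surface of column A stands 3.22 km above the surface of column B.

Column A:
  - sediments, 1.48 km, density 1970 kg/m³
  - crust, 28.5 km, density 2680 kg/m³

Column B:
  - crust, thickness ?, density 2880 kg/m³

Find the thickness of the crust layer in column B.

21.2 km

Take the compensation level at the base of the deeper column (depth z_c below the surface of column A) and equate Σ ρ_i t_i down to z_c; mantle fills any gap and the z_c terms cancel.
Column A: 1.48×1970 + 28.5×2680 + (z_c − 29.98)×3280
Column B: 3.22×0 + x×2880 + (z_c − 3.22 − 0 − x)×3280
The z_c×3280 term appears on both sides and cancels. Collect the known terms of each column as K = Σ(ρt)_known − 3280 × (depth of known layers): K_A = 79295.6 − 3280×29.98 = −19038.8; K_B = 0 − 3280×(3.22 + 0) = −10561.6.
Balance: K_A = K_B − x×(3280 − 2880), so x = (K_B − K_A)/(3280 − 2880) = 8477.2/400 = 21.2 km.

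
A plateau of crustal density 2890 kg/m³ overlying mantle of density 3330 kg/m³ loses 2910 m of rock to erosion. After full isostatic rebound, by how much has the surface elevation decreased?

385 m

Rebound u = e ρ_c/ρ_m = 2910 m × 2890/3330 = 2525 m.
Net surface drop = e − u = 2910 m − 2525 m = e (ρ_m − ρ_c)/ρ_m = 385 m.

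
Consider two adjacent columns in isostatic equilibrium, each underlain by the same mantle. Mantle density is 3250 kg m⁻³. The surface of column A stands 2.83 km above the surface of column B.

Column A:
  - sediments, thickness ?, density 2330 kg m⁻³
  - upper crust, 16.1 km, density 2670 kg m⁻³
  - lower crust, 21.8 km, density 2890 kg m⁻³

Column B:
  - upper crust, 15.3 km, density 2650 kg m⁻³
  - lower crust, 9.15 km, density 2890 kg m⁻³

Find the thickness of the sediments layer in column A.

4.88 km

Take the compensation level at the base of the deeper column (depth z_c below the surface of column A) and equate Σ ρ_i t_i down to z_c; mantle fills any gap and the z_c terms cancel.
Column A: x×2330 + 16.1×2670 + 21.8×2890 + (z_c − 37.9 − x)×3250
Column B: 2.83×0 + 15.3×2650 + 9.15×2890 + (z_c − 2.83 − 24.45)×3250
The z_c×3250 term appears on both sides and cancels. Collect the known terms of each column as K = Σ(ρt)_known − 3250 × (depth of known layers): K_A = 105989 − 3250×37.9 = −17186; K_B = 66988.5 − 3250×(2.83 + 24.45) = −21671.5.
Balance: K_A − x×(3250 − 2330) = K_B, so x = (K_A − K_B)/(3250 − 2330) = 4485.5/920 = 4.88 km.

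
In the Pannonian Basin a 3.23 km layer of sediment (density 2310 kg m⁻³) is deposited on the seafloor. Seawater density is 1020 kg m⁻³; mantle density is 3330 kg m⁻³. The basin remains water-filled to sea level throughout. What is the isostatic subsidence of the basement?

Submarine loading: the sediment displaces seawater, and the subsidence is in turn flooded, so s (ρ_m − ρ_w) = t (ρ_sed − ρ_w).
s = 3.23 km × (2310 − 1020) / (3330 − 1020) = 1.8 km.

1.8 km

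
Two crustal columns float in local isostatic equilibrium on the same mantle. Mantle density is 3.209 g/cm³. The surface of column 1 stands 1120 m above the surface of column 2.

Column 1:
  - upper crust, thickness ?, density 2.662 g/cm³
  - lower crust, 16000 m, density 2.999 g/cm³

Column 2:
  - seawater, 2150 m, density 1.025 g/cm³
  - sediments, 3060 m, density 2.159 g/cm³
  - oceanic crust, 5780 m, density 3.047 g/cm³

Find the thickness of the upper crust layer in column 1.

16600 m

Take the compensation level at the base of the deeper column (depth z_c below the surface of column 1) and equate Σ ρ_i t_i down to z_c; mantle fills any gap and the z_c terms cancel.
Column 1: x×2.662 + 16000×2.999 + (z_c − 16000 − x)×3.209
Column 2: 1120×0 + 2150×1.025 + 3060×2.159 + 5780×3.047 + (z_c − 1120 − 10990)×3.209
The z_c×3.209 term appears on both sides and cancels. Collect the known terms of each column as K = Σ(ρt)_known − 3.209 × (depth of known layers): K_1 = 47984 − 3.209×16000 = −3360; K_2 = 26421.95 − 3.209×(1120 + 10990) = −12439.04.
Balance: K_1 − x×(3.209 − 2.662) = K_2, so x = (K_1 − K_2)/(3.209 − 2.662) = 9079.04/0.547 = 16600 m.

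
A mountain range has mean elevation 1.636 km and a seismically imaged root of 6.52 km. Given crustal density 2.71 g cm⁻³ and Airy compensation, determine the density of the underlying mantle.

Airy balance: ρ_c h = (ρ_m − ρ_c) r → ρ_m = ρ_c (1 + h/r).
ρ_m = 2.71 × (1 + 1.636 km/6.52 km) = 3.39 g cm⁻³.

3.39 g cm⁻³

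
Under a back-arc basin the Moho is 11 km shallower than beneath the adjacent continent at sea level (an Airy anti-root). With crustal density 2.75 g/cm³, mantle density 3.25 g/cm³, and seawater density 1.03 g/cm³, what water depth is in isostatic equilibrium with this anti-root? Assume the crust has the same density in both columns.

3.2 km

Replacing a thickness d of crust by seawater at the top must be balanced by replacing crust with mantle at the base: d (ρ_c − ρ_w) = a (ρ_m − ρ_c).
d = a (ρ_m − ρ_c)/(ρ_c − ρ_w) = 11 km × 0.5/1.72 = 3.2 km.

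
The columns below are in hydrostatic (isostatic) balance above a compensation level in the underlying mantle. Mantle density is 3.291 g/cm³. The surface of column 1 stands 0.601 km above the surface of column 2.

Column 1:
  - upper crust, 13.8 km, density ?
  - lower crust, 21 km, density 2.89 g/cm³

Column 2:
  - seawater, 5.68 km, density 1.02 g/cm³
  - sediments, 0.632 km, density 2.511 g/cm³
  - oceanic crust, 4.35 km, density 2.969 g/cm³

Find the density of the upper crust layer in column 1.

2.69 g/cm³

Take the compensation level at the base of the deeper column (depth z_c below the surface of column 1) and equate Σ ρ_i t_i down to z_c; mantle fills any gap and the z_c terms cancel.
Column 1: 13.8×ρ + 21×2.89 + (z_c − 34.8)×3.291
Column 2: 0.601×0 + 5.68×1.02 + 0.632×2.511 + 4.35×2.969 + (z_c − 0.601 − 10.662)×3.291
The z_c×3.291 term appears on both sides and cancels. Collect the known terms of each column as K = Σ(ρt)_known − 3.291 × (depth of known layers): K_1 = 60.69 − 3.291×34.8 = −53.8368; K_2 = 20.295702 − 3.291×(0.601 + 10.662) = −16.770831.
Balance: K_1 + 13.8×ρ = K_2, so ρ = (K_2 − K_1)/13.8 = 37.066/13.8 = 2.69 g/cm³.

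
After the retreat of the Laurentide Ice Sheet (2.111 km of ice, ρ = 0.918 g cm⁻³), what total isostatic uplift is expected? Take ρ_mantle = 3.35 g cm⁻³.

0.578 km

Removing the load lets mantle flow back in; uplift u satisfies ρ_ice t = ρ_m u.
u = t ρ_ice/ρ_m = 2.111 km × 0.918/3.35 = 0.578 km.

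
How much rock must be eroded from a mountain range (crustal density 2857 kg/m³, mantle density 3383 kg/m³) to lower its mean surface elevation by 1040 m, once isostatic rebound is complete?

Net drop Δ = e − u = e − e ρ_c/ρ_m = e (ρ_m − ρ_c)/ρ_m.
e = Δ ρ_m/(ρ_m − ρ_c) = 1040 m × 3383/526 = 6690 m.

6690 m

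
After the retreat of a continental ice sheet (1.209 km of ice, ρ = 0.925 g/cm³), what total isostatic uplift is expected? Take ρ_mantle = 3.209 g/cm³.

Removing the load lets mantle flow back in; uplift u satisfies ρ_ice t = ρ_m u.
u = t ρ_ice/ρ_m = 1.209 km × 0.925/3.209 = 0.348 km.

0.348 km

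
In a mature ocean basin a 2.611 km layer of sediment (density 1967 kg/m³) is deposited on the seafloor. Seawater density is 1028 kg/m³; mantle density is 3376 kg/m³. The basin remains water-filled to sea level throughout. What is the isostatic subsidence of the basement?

Submarine loading: the sediment displaces seawater, and the subsidence is in turn flooded, so s (ρ_m − ρ_w) = t (ρ_sed − ρ_w).
s = 2.611 km × (1967 − 1028) / (3376 − 1028) = 1.04 km.

1.04 km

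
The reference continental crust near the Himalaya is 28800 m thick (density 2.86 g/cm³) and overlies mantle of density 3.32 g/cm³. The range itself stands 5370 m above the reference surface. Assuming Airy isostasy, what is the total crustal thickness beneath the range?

67600 m

Root depth r = h ρ_c / (ρ_m − ρ_c) = 5370 m × 2.86 / 0.46 = 33390 m.
Total thickness = T + h + r = 28800 m + 5370 m + 33390 m = 67600 m.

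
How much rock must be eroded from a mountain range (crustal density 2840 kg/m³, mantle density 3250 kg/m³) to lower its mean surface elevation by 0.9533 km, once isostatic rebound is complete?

7.56 km

Net drop Δ = e − u = e − e ρ_c/ρ_m = e (ρ_m − ρ_c)/ρ_m.
e = Δ ρ_m/(ρ_m − ρ_c) = 0.9533 km × 3250/410 = 7.56 km.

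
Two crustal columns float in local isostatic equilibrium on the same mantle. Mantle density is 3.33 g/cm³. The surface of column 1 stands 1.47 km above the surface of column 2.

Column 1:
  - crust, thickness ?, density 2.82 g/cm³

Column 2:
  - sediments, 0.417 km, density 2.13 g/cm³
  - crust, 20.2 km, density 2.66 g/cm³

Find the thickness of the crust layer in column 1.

37.1 km

Take the compensation level at the base of the deeper column (depth z_c below the surface of column 1) and equate Σ ρ_i t_i down to z_c; mantle fills any gap and the z_c terms cancel.
Column 1: x×2.82 + (z_c − 0 − x)×3.33
Column 2: 1.47×0 + 0.417×2.13 + 20.2×2.66 + (z_c − 1.47 − 20.617)×3.33
The z_c×3.33 term appears on both sides and cancels. Collect the known terms of each column as K = Σ(ρt)_known − 3.33 × (depth of known layers): K_1 = 0 − 3.33×0 = 0; K_2 = 54.62021 − 3.33×(1.47 + 20.617) = −18.9295.
Balance: K_1 − x×(3.33 − 2.82) = K_2, so x = (K_1 − K_2)/(3.33 − 2.82) = 18.9295/0.51 = 37.1 km.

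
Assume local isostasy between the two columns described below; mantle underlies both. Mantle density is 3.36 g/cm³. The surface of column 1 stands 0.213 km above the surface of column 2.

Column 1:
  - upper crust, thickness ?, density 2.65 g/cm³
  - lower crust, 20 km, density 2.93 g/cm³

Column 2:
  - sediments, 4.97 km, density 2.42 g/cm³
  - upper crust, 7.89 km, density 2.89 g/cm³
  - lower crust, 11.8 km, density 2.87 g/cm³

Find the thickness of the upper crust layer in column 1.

Take the compensation level at the base of the deeper column (depth z_c below the surface of column 1) and equate Σ ρ_i t_i down to z_c; mantle fills any gap and the z_c terms cancel.
Column 1: x×2.65 + 20×2.93 + (z_c − 20 − x)×3.36
Column 2: 0.213×0 + 4.97×2.42 + 7.89×2.89 + 11.8×2.87 + (z_c − 0.213 − 24.66)×3.36
The z_c×3.36 term appears on both sides and cancels. Collect the known terms of each column as K = Σ(ρt)_known − 3.36 × (depth of known layers): K_1 = 58.6 − 3.36×20 = −8.6; K_2 = 68.6955 − 3.36×(0.213 + 24.66) = −14.87778.
Balance: K_1 − x×(3.36 − 2.65) = K_2, so x = (K_1 − K_2)/(3.36 − 2.65) = 6.27778/0.71 = 8.84 km.

8.84 km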